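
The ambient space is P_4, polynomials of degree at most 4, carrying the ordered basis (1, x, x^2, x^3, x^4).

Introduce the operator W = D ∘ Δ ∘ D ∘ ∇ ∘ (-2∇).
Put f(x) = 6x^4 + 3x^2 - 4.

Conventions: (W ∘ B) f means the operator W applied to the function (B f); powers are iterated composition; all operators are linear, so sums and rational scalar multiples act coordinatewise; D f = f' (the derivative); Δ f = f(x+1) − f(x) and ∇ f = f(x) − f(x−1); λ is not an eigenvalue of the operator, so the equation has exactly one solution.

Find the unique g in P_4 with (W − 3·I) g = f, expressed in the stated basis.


the result is g(x) = -2x^4 - x^2 + 4/3

write g with unknown coordinates in the stated basis and equate coefficients in (W − 3·I) g = f
solving from the highest basis element down gives g = -2x^4 - x^2 + 4/3
check: W g = 0
so W g − 3·g = 6x^4 + 3x^2 - 4 = f ✓


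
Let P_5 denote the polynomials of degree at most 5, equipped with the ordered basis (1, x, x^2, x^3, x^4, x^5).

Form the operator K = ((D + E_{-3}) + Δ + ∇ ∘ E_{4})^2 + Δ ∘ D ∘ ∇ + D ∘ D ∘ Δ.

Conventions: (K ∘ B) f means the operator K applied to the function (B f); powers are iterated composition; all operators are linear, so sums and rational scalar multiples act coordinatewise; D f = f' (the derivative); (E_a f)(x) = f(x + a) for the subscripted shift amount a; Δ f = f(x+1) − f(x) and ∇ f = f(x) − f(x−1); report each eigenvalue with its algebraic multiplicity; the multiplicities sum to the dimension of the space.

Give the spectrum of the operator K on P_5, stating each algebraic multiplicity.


λ = 1 (multiplicity 6)

image of 1: 1
image of x: x
image of x^2: x^2 + 34
image of x^3: x^3 + 102x + 34
image of x^4: x^4 + 204x^2 + 136x + 2260
image of x^5: x^5 + 340x^3 + 340x^2 + 11300x + 4848
the matrix is upper triangular; its diagonal is (1, 1, 1, 1, 1, 1)
for a triangular matrix the eigenvalues are the diagonal entries, with algebraic multiplicity their repetition count


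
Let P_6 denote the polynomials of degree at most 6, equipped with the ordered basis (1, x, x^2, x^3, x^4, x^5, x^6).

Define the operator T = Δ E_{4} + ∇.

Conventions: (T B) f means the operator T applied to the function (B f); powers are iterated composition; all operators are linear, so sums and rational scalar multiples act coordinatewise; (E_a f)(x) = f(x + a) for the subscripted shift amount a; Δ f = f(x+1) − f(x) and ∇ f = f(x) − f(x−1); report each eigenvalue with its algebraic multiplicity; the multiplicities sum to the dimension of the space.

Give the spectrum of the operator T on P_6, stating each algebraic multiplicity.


λ = 0 (multiplicity 7)

image of 1: 0
image of x: 2
image of x^2: 4x + 8
image of x^3: 6x^2 + 24x + 62
image of x^4: 8x^3 + 48x^2 + 248x + 368
image of x^5: 10x^4 + 80x^3 + 620x^2 + 1840x + 2102
image of x^6: 12x^5 + 120x^4 + 1240x^3 + 5520x^2 + 12612x + 11528
the matrix is upper triangular; its diagonal is (0, 0, 0, 0, 0, 0, 0)
for a triangular matrix the eigenvalues are the diagonal entries, with algebraic multiplicity their repetition count


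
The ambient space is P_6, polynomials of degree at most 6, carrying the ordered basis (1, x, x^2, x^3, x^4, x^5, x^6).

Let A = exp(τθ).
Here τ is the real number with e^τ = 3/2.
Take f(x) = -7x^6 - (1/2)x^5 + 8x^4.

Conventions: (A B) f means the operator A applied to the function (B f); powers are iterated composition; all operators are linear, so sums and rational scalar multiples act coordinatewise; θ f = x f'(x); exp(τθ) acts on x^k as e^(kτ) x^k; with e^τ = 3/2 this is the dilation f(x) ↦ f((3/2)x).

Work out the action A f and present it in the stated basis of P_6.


exp(τθ) x^k = e^(kτ) x^k; with e^τ = 3/2 this sends x^k to (3/2)^k x^k
x^4 ↦ 81/16 x^4
x^5 ↦ 243/32 x^5
x^6 ↦ 729/64 x^6
applying this coordinatewise to f: exp(τθ) f = -(5103/64)x^6 - (243/64)x^5 + (81/2)x^4

the image equals g(x) = -(5103/64)x^6 - (243/64)x^5 + (81/2)x^4


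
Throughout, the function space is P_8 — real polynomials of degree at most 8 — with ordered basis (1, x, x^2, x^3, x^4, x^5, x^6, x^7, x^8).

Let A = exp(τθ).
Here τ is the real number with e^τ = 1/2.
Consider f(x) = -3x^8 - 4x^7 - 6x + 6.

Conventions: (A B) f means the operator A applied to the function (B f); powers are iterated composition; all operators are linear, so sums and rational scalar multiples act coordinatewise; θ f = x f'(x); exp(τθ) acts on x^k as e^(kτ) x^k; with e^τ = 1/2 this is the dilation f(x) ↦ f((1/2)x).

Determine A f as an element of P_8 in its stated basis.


g(x) = -(3/256)x^8 - (1/32)x^7 - 3x + 6

exp(τθ) x^k = e^(kτ) x^k; with e^τ = 1/2 this sends x^k to (1/2)^k x^k
x ↦ 1/2 x
x^7 ↦ 1/128 x^7
x^8 ↦ 1/256 x^8
applying this coordinatewise to f: exp(τθ) f = -(3/256)x^8 - (1/32)x^7 - 3x + 6


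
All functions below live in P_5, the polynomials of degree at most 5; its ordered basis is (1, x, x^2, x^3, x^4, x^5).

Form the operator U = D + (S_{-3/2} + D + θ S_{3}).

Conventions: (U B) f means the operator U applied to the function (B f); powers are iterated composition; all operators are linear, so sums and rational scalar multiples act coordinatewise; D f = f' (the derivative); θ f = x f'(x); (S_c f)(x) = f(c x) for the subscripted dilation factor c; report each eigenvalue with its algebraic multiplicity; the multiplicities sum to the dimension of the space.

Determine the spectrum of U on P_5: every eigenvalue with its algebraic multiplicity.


λ = 1 (multiplicity 1), λ = 3/2 (multiplicity 1), λ = 81/4 (multiplicity 1), λ = 621/8 (multiplicity 1), λ = 5265/16 (multiplicity 1), λ = 38637/32 (multiplicity 1)

image of 1: 1
image of x: (3/2)x + 2
image of x^2: (81/4)x^2 + 4x
image of x^3: (621/8)x^3 + 6x^2
image of x^4: (5265/16)x^4 + 8x^3
image of x^5: (38637/32)x^5 + 10x^4
the matrix is upper triangular; its diagonal is (1, 3/2, 81/4, 621/8, 5265/16, 38637/32)
for a triangular matrix the eigenvalues are the diagonal entries, with algebraic multiplicity their repetition count


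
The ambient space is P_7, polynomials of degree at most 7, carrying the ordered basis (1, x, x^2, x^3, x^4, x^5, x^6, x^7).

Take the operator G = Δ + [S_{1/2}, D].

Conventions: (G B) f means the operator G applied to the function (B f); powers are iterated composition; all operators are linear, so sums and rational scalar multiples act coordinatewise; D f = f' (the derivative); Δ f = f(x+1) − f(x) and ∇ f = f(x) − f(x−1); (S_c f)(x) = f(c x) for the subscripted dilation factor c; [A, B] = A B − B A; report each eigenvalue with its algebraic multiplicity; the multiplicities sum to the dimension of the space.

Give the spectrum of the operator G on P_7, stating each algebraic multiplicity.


image of 1: 0
image of x: 3/2
image of x^2: (5/2)x + 1
image of x^3: (27/8)x^2 + 3x + 1
image of x^4: (17/4)x^3 + 6x^2 + 4x + 1
image of x^5: (165/32)x^4 + 10x^3 + 10x^2 + 5x + 1
image of x^6: (195/32)x^5 + 15x^4 + 20x^3 + 15x^2 + 6x + 1
image of x^7: (903/128)x^6 + 21x^5 + 35x^4 + 35x^3 + 21x^2 + 7x + 1
the matrix is upper triangular; its diagonal is (0, 0, 0, 0, 0, 0, 0, 0)
for a triangular matrix the eigenvalues are the diagonal entries, with algebraic multiplicity their repetition count

λ = 0 (multiplicity 8)


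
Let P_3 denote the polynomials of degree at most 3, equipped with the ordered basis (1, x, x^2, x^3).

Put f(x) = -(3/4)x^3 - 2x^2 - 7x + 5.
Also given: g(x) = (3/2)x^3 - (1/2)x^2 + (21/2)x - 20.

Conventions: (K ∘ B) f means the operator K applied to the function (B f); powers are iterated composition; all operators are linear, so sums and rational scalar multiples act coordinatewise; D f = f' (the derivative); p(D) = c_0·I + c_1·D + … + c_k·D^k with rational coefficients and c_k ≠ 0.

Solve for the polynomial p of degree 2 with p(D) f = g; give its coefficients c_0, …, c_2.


D^0 f = -(3/4)x^3 - 2x^2 - 7x + 5
D^1 f = -(9/4)x^2 - 4x - 7
D^2 f = -(9/2)x - 4
matching coefficients of g against c_0 f + c_1 Df + … from the top degree down determines the c_i
solution: c_0 = -2, c_1 = 2, c_2 = -1

c_0 = -2, c_1 = 2, c_2 = -1


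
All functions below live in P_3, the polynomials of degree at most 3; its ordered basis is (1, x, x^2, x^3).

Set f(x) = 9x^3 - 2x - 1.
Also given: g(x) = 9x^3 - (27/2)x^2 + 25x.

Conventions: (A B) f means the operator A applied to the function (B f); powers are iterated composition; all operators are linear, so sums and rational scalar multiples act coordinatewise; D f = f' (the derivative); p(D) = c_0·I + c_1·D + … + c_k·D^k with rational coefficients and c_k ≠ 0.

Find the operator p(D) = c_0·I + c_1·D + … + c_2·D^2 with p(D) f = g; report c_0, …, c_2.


D^0 f = 9x^3 - 2x - 1
D^1 f = 27x^2 - 2
D^2 f = 54x
matching coefficients of g against c_0 f + c_1 Df + … from the top degree down determines the c_i
solution: c_0 = 1, c_1 = -1/2, c_2 = 1/2

c_0 = 1, c_1 = -1/2, c_2 = 1/2


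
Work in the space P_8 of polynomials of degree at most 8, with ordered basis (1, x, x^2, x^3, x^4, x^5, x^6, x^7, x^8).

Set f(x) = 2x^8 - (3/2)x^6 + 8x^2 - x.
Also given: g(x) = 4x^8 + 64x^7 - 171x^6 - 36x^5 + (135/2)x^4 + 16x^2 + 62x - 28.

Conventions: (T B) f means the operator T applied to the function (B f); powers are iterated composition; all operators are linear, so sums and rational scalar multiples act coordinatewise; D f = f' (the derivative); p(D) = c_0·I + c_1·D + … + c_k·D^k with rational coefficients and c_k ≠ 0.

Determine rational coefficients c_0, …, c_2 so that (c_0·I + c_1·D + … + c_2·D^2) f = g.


c_0 = 2, c_1 = 4, c_2 = -3/2

D^0 f = 2x^8 - (3/2)x^6 + 8x^2 - x
D^1 f = 16x^7 - 9x^5 + 16x - 1
D^2 f = 112x^6 - 45x^4 + 16
matching coefficients of g against c_0 f + c_1 Df + … from the top degree down determines the c_i
solution: c_0 = 2, c_1 = 4, c_2 = -3/2


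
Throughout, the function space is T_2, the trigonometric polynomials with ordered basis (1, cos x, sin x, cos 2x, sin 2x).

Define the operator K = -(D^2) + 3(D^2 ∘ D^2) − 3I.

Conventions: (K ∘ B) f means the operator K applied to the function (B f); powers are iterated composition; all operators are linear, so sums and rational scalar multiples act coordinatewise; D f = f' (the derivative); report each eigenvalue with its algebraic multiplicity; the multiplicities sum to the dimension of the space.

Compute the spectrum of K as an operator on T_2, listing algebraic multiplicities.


image of 1: -3
image of cos x: cos x
image of sin x: sin x
image of cos 2x: 49cos 2x
image of sin 2x: 49sin 2x
the matrix is diagonal; its diagonal is (-3, 1, 1, 49, 49)
for a triangular matrix the eigenvalues are the diagonal entries, with algebraic multiplicity their repetition count

λ = -3 (multiplicity 1), λ = 1 (multiplicity 2), λ = 49 (multiplicity 2)


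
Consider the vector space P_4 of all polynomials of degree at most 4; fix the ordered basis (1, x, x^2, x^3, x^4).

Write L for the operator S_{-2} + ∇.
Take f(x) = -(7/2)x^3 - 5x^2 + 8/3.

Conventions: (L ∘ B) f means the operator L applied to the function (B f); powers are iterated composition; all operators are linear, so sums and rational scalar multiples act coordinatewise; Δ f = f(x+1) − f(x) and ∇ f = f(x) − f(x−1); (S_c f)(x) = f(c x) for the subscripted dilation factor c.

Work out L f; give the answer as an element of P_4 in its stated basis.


S_{-2} f = 28x^3 - 20x^2 + 8/3
∇ f = -(21/2)x^2 + (1/2)x + 3/2
(S_{-2} + ∇) f = 28x^3 - (61/2)x^2 + (1/2)x + 25/6

g(x) = 28x^3 - (61/2)x^2 + (1/2)x + 25/6


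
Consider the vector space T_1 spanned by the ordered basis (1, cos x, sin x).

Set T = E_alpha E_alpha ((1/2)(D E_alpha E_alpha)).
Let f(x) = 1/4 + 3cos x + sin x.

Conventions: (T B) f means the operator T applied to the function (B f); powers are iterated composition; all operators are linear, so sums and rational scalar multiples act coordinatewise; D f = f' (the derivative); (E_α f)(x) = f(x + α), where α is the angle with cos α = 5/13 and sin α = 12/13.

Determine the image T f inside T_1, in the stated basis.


E_alpha f = 1/4 + (27/13)cos x - (31/13)sin x
E_alpha E_alpha f = 1/4 - (237/169)cos x - (479/169)sin x
D E_alpha E_alpha f = -(479/169)cos x + (237/169)sin x
((1/2)(D E_alpha E_alpha)) f = -(479/338)cos x + (237/338)sin x
E_alpha ((1/2)(D E_alpha E_alpha)) f = (449/4394)cos x + (6933/4394)sin x
E_alpha E_alpha ((1/2)(D E_alpha E_alpha)) f = (85441/57122)cos x + (29277/57122)sin x

the image equals g(x) = (85441/57122)cos x + (29277/57122)sin x


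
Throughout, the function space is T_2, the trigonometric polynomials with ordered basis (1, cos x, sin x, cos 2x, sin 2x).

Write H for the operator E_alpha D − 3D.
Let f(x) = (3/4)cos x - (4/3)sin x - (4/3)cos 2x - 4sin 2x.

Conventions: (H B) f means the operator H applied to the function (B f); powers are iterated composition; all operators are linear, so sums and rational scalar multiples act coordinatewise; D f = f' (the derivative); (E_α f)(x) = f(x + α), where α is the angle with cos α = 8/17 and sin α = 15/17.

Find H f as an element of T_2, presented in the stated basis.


the result is g(x) = (553/204)cos x + (209/68)sin x + (8864/289)cos 2x - (2464/867)sin 2x

D f = -(4/3)cos x - (3/4)sin x - 8cos 2x + (8/3)sin 2x
E_alpha D f = -(263/204)cos x + (14/17)sin x + (1928/289)cos 2x + (4472/867)sin 2x
D f = -(4/3)cos x - (3/4)sin x - 8cos 2x + (8/3)sin 2x
(-3D) f = 4cos x + (9/4)sin x + 24cos 2x - 8sin 2x
(E_alpha D − 3D) f = (553/204)cos x + (209/68)sin x + (8864/289)cos 2x - (2464/867)sin 2x


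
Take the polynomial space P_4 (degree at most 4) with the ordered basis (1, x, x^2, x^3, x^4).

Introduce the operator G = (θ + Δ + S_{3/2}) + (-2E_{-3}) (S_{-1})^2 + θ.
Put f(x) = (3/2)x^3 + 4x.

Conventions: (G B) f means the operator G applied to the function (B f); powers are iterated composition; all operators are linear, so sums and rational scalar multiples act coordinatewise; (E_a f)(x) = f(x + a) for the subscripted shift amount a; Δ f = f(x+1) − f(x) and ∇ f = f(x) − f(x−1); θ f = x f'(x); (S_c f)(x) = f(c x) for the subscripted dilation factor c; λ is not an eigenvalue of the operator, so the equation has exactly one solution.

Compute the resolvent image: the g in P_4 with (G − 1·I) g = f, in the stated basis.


the result is g(x) = (4/17)x^3 - (336/221)x^2 + (16480/221)x + 61966/221

write g with unknown coordinates in the stated basis and equate coefficients in (G − 1·I) g = f
solving from the highest basis element down gives g = (4/17)x^3 - (336/221)x^2 + (16480/221)x + 61966/221
check: G g = (59/34)x^3 - (336/221)x^2 + (17364/221)x + 61966/221
so G g − 1·g = (3/2)x^3 + 4x = f ✓


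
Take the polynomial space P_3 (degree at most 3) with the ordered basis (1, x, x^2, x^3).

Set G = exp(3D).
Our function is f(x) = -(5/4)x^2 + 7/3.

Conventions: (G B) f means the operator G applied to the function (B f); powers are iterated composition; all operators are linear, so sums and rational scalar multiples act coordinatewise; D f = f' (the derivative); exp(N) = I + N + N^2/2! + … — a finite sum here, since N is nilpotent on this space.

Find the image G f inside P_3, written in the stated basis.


order-1 term: -(15/2)x
order-2 term: -45/4
the series for exp(3D) f terminates at order 2
exp(3D) f = -(5/4)x^2 - (15/2)x - 107/12

the image equals g(x) = -(5/4)x^2 - (15/2)x - 107/12


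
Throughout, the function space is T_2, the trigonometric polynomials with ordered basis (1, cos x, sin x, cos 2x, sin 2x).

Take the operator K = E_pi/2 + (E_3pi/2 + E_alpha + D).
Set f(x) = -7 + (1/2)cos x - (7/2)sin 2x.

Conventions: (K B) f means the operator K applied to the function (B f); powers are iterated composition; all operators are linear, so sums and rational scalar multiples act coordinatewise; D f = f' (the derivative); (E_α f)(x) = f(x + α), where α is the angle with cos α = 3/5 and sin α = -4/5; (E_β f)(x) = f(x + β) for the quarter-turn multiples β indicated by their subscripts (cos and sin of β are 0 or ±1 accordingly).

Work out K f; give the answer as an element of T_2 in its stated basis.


E_pi/2 f = -7 - (1/2)sin x + (7/2)sin 2x
E_3pi/2 f = -7 + (1/2)sin x + (7/2)sin 2x
E_alpha f = -7 + (3/10)cos x + (2/5)sin x + (84/25)cos 2x + (49/50)sin 2x
D f = -(1/2)sin x - 7cos 2x
(E_3pi/2 + E_alpha + D) f = -14 + (3/10)cos x + (2/5)sin x - (91/25)cos 2x + (112/25)sin 2x
(E_pi/2 + (E_3pi/2 + E_alpha + D)) f = -21 + (3/10)cos x - (1/10)sin x - (91/25)cos 2x + (399/50)sin 2x

the image equals g(x) = -21 + (3/10)cos x - (1/10)sin x - (91/25)cos 2x + (399/50)sin 2x


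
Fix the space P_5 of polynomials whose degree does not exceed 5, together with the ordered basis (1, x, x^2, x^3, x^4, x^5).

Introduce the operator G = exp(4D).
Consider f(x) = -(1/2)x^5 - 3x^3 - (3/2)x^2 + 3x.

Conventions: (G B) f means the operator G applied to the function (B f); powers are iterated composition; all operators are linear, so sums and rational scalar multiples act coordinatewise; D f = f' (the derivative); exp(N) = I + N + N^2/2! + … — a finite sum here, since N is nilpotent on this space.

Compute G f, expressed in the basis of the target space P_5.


the image equals g(x) = -(1/2)x^5 - 10x^4 - 83x^3 - (715/2)x^2 - 793x - 716

order-1 term: -10x^4 - 36x^2 - 12x + 12
order-2 term: -80x^3 - 144x - 24
order-3 term: -320x^2 - 192
order-4 term: -640x
order-5 term: -512
the series for exp(4D) f terminates at order 5
exp(4D) f = -(1/2)x^5 - 10x^4 - 83x^3 - (715/2)x^2 - 793x - 716


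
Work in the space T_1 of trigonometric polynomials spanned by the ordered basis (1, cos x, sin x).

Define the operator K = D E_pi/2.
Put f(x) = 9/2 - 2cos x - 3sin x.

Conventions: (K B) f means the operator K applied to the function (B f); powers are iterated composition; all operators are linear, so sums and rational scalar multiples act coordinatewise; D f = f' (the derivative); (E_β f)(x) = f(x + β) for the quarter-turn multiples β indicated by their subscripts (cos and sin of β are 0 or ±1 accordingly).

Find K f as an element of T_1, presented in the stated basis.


E_pi/2 f = 9/2 - 3cos x + 2sin x
D E_pi/2 f = 2cos x + 3sin x

the image equals g(x) = 2cos x + 3sin x


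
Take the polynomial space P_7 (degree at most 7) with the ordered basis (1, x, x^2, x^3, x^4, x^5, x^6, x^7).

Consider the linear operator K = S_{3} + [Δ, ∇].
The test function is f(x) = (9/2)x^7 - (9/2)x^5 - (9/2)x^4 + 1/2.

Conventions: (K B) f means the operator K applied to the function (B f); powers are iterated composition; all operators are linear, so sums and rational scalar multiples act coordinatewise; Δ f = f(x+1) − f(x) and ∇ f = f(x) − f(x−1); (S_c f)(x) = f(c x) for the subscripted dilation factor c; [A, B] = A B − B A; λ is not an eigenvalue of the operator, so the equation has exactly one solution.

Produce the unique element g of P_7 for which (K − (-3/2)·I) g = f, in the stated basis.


write g with unknown coordinates in the stated basis and equate coefficients in (K − (-3/2)·I) g = f
solving from the highest basis element down gives g = (3/1459)x^7 - (3/163)x^5 - (3/55)x^4 + 1/5
check: K g = (6561/1459)x^7 - (729/163)x^5 - (243/55)x^4 + 1/5
so K g − (-3/2)·g = (9/2)x^7 - (9/2)x^5 - (9/2)x^4 + 1/2 = f ✓

g(x) = (3/1459)x^7 - (3/163)x^5 - (3/55)x^4 + 1/5


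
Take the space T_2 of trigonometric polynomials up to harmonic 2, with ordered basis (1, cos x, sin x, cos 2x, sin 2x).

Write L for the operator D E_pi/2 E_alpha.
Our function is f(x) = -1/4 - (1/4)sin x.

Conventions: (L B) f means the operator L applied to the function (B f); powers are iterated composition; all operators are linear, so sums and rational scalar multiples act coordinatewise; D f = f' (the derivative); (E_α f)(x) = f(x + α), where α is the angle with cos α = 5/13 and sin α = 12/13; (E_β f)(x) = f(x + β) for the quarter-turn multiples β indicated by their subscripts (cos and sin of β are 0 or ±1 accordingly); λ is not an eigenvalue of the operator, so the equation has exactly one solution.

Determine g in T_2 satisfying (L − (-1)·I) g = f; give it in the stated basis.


write g with unknown coordinates in the stated basis and equate coefficients in (L − (-1)·I) g = f
solving from the highest basis element down gives g = -1/4 - (3/16)cos x - (1/8)sin x
check: L g = (3/16)cos x - (1/8)sin x
so L g − (-1)·g = -1/4 - (1/4)sin x = f ✓

the result is g(x) = -1/4 - (3/16)cos x - (1/8)sin x


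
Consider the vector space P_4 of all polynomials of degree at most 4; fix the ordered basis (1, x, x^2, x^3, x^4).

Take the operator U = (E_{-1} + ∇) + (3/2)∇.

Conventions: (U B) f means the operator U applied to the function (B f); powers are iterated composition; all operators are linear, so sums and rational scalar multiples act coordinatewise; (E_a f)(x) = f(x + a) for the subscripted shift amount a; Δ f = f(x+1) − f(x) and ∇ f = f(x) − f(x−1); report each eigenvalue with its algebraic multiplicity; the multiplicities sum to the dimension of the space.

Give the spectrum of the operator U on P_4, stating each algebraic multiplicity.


λ = 1 (multiplicity 5)

image of 1: 1
image of x: x + 3/2
image of x^2: x^2 + 3x - 3/2
image of x^3: x^3 + (9/2)x^2 - (9/2)x + 3/2
image of x^4: x^4 + 6x^3 - 9x^2 + 6x - 3/2
the matrix is upper triangular; its diagonal is (1, 1, 1, 1, 1)
for a triangular matrix the eigenvalues are the diagonal entries, with algebraic multiplicity their repetition count


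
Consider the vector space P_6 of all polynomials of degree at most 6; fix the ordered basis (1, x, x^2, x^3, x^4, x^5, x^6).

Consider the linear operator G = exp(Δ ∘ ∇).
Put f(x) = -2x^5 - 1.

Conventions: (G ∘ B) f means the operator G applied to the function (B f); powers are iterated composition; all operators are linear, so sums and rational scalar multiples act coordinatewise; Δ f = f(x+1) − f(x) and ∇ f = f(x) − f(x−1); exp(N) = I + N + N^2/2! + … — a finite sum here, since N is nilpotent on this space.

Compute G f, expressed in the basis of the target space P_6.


g(x) = -2x^5 - 40x^3 - 140x - 1

order-1 term: -40x^3 - 20x
order-2 term: -120x
the series for exp(Δ ∘ ∇) f terminates at order 2
exp(Δ ∘ ∇) f = -2x^5 - 40x^3 - 140x - 1


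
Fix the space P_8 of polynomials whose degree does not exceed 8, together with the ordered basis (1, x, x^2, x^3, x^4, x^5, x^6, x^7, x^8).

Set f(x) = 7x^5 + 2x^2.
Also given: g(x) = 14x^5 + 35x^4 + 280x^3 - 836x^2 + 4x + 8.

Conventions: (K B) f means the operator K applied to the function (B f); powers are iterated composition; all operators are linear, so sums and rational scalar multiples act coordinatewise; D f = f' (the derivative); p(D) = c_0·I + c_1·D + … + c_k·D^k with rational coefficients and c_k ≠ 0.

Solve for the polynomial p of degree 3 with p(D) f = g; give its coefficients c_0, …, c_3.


p(D) = 2·I + D + 2·D^2 − 2·D^3, i.e. c_0 = 2, c_1 = 1, c_2 = 2, c_3 = -2

D^0 f = 7x^5 + 2x^2
D^1 f = 35x^4 + 4x
D^2 f = 140x^3 + 4
D^3 f = 420x^2
matching coefficients of g against c_0 f + c_1 Df + … from the top degree down determines the c_i
solution: c_0 = 2, c_1 = 1, c_2 = 2, c_3 = -2


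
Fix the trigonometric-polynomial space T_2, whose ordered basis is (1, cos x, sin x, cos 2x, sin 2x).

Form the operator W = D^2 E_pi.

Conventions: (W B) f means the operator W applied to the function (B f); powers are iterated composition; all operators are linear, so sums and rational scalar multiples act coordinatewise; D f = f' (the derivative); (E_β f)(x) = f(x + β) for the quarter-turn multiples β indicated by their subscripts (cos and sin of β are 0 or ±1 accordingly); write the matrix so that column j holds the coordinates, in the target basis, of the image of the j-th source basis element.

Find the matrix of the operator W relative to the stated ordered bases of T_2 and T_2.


image of 1: 0
image of cos x: cos x
image of sin x: sin x
image of cos 2x: -4cos 2x
image of sin 2x: -4sin 2x
each image's coordinates form column j of the matrix

the matrix is [[0, 0, 0, 0, 0]; [0, 1, 0, 0, 0]; [0, 0, 1, 0, 0]; [0, 0, 0, -4, 0]; [0, 0, 0, 0, -4]] (rows listed top to bottom)


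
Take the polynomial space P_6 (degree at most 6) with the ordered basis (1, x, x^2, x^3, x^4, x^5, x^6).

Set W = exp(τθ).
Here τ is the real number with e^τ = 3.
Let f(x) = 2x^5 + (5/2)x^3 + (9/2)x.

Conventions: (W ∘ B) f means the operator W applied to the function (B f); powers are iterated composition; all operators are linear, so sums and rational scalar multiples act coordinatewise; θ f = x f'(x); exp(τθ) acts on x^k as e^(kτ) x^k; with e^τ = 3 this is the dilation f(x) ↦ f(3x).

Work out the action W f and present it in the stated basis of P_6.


the image equals g(x) = 486x^5 + (135/2)x^3 + (27/2)x

exp(τθ) x^k = e^(kτ) x^k; with e^τ = 3 this sends x^k to 3^k x^k
x ↦ 3 x
x^3 ↦ 27 x^3
x^5 ↦ 243 x^5
applying this coordinatewise to f: exp(τθ) f = 486x^5 + (135/2)x^3 + (27/2)x


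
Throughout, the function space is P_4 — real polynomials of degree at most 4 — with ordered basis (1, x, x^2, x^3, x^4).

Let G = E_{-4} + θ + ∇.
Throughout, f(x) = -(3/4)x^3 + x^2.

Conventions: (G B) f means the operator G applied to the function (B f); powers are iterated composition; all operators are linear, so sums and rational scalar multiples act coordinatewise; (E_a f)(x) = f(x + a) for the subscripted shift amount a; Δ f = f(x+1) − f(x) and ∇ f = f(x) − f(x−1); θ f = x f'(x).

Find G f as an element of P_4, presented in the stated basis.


g(x) = -3x^3 + (39/4)x^2 - (159/4)x + 249/4

E_{-4} f = -(3/4)x^3 + 10x^2 - 44x + 64
θ f = -(9/4)x^3 + 2x^2
∇ f = -(9/4)x^2 + (17/4)x - 7/4
(E_{-4} + θ + ∇) f = -3x^3 + (39/4)x^2 - (159/4)x + 249/4


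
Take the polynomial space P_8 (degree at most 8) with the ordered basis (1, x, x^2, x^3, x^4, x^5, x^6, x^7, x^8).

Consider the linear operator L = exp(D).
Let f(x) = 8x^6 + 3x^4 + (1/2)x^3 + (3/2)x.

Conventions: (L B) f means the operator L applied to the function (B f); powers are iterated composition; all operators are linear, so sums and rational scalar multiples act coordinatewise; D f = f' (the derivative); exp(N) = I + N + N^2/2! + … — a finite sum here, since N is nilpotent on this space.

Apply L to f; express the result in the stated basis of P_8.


order-1 term: 48x^5 + 12x^3 + (3/2)x^2 + 3/2
order-2 term: 120x^4 + 18x^2 + (3/2)x
order-3 term: 160x^3 + 12x + 1/2
order-4 term: 120x^2 + 3
order-5 term: 48x
order-6 term: 8
the series for exp(D) f terminates at order 6
exp(D) f = 8x^6 + 48x^5 + 123x^4 + (345/2)x^3 + (279/2)x^2 + 63x + 13

g(x) = 8x^6 + 48x^5 + 123x^4 + (345/2)x^3 + (279/2)x^2 + 63x + 13


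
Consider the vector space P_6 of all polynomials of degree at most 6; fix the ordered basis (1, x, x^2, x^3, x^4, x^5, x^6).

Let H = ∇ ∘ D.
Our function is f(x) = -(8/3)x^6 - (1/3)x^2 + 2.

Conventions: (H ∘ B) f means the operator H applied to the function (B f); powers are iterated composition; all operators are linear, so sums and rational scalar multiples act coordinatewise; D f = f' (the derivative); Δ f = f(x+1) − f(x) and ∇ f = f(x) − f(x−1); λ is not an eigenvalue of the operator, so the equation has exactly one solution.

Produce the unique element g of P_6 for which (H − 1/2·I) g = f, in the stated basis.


g(x) = (16/3)x^6 + 320x^4 - 640x^3 + (24962/3)x^2 - 15680x + 119228/3

write g with unknown coordinates in the stated basis and equate coefficients in (H − 1/2·I) g = f
solving from the highest basis element down gives g = (16/3)x^6 + 320x^4 - 640x^3 + (24962/3)x^2 - 15680x + 119228/3
check: H g = 160x^4 - 320x^3 + 4160x^2 - 7840x + 59620/3
so H g − 1/2·g = -(8/3)x^6 - (1/3)x^2 + 2 = f ✓


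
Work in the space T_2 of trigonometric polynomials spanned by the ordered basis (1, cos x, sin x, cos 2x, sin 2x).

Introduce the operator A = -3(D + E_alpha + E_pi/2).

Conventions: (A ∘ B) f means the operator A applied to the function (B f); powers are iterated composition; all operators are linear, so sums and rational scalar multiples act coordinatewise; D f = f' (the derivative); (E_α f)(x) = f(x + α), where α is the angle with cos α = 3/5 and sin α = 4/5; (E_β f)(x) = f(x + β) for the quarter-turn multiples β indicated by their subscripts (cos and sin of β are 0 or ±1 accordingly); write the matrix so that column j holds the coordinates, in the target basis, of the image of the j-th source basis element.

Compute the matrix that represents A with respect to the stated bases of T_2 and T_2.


the matrix is [[-6, 0, 0, 0, 0]; [0, -9/5, -42/5, 0, 0]; [0, 42/5, -9/5, 0, 0]; [0, 0, 0, 96/25, -222/25]; [0, 0, 0, 222/25, 96/25]] (rows listed top to bottom)

image of 1: -6
image of cos x: -(9/5)cos x + (42/5)sin x
image of sin x: -(42/5)cos x - (9/5)sin x
image of cos 2x: (96/25)cos 2x + (222/25)sin 2x
image of sin 2x: -(222/25)cos 2x + (96/25)sin 2x
each image's coordinates form column j of the matrix


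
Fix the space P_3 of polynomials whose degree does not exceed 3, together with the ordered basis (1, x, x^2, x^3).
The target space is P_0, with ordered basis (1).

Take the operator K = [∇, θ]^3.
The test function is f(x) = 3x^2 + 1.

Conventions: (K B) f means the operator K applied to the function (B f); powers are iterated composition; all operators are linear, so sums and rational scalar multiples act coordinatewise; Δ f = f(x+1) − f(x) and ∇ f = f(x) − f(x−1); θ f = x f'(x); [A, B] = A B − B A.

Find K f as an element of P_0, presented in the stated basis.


the result is g(x) = 0

θ f = 6x^2
∇ θ f = 12x - 6
∇ f = 6x - 3
θ ∇ f = 6x
[∇, θ] f = 6x - 6
θ [∇, θ] f = 6x
∇ θ [∇, θ] f = 6
∇ [∇, θ] f = 6
θ ∇ [∇, θ] f = 0
[∇, θ] [∇, θ] f = 6
θ [∇, θ] [∇, θ] f = 0
∇ θ [∇, θ] [∇, θ] f = 0
∇ [∇, θ] [∇, θ] f = 0
θ ∇ [∇, θ] [∇, θ] f = 0
[∇, θ] [∇, θ] [∇, θ] f = 0


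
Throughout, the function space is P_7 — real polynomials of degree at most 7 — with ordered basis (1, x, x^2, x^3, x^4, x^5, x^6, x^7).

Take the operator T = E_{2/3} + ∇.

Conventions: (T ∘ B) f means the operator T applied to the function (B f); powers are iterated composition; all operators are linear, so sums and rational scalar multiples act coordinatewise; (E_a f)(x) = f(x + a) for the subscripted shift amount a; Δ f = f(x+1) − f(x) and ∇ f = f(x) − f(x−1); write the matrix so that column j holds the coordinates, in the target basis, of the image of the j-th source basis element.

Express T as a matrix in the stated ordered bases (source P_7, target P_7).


image of 1: 1
image of x: x + 5/3
image of x^2: x^2 + (10/3)x - 5/9
image of x^3: x^3 + 5x^2 - (5/3)x + 35/27
image of x^4: x^4 + (20/3)x^3 - (10/3)x^2 + (140/27)x - 65/81
image of x^5: x^5 + (25/3)x^4 - (50/9)x^3 + (350/27)x^2 - (325/81)x + 275/243
image of x^6: x^6 + 10x^5 - (25/3)x^4 + (700/27)x^3 - (325/27)x^2 + (550/81)x - 665/729
image of x^7: x^7 + (35/3)x^6 - (35/3)x^5 + (1225/27)x^4 - (2275/81)x^3 + (1925/81)x^2 - (4655/729)x + 2315/2187
each image's coordinates form column j of the matrix

the matrix is [[1, 5/3, -5/9, 35/27, -65/81, 275/243, -665/729, 2315/2187]; [0, 1, 10/3, -5/3, 140/27, -325/81, 550/81, -4655/729]; [0, 0, 1, 5, -10/3, 350/27, -325/27, 1925/81]; [0, 0, 0, 1, 20/3, -50/9, 700/27, -2275/81]; [0, 0, 0, 0, 1, 25/3, -25/3, 1225/27]; [0, 0, 0, 0, 0, 1, 10, -35/3]; [0, 0, 0, 0, 0, 0, 1, 35/3]; [0, 0, 0, 0, 0, 0, 0, 1]] (rows listed top to bottom)


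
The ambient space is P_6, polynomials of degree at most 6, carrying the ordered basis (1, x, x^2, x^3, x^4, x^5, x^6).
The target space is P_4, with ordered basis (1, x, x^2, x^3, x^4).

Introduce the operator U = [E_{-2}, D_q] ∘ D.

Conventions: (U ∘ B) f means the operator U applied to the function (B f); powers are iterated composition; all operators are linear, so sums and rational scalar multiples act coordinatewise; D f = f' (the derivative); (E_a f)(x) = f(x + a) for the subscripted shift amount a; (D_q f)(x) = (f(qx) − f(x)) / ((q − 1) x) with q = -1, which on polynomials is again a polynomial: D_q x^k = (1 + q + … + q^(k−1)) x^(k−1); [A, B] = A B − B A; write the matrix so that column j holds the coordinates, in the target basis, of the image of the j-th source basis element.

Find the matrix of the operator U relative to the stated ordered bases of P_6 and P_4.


the matrix is [[0, 0, 0, 12, -32, 160, -384]; [0, 0, 0, 0, -16, 0, -192]; [0, 0, 0, 0, 0, 40, -96]; [0, 0, 0, 0, 0, 0, -48]; [0, 0, 0, 0, 0, 0, 0]] (rows listed top to bottom)

image of 1: 0
image of x: 0
image of x^2: 0
image of x^3: 12
image of x^4: -16x - 32
image of x^5: 40x^2 + 160
image of x^6: -48x^3 - 96x^2 - 192x - 384
each image's coordinates form column j of the matrix


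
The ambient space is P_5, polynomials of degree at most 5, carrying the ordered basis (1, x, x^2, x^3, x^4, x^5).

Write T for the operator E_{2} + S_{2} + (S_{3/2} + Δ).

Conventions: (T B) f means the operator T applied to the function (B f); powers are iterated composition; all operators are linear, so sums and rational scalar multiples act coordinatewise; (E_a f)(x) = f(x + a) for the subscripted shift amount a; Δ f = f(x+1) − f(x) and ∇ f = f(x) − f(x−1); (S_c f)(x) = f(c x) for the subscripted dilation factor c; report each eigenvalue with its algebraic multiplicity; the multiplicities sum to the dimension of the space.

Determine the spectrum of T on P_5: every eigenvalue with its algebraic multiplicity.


image of 1: 3
image of x: (9/2)x + 3
image of x^2: (29/4)x^2 + 6x + 5
image of x^3: (99/8)x^3 + 9x^2 + 15x + 9
image of x^4: (353/16)x^4 + 12x^3 + 30x^2 + 36x + 17
image of x^5: (1299/32)x^5 + 15x^4 + 50x^3 + 90x^2 + 85x + 33
the matrix is upper triangular; its diagonal is (3, 9/2, 29/4, 99/8, 353/16, 1299/32)
for a triangular matrix the eigenvalues are the diagonal entries, with algebraic multiplicity their repetition count

λ = 3 (multiplicity 1), λ = 9/2 (multiplicity 1), λ = 29/4 (multiplicity 1), λ = 99/8 (multiplicity 1), λ = 353/16 (multiplicity 1), λ = 1299/32 (multiplicity 1)


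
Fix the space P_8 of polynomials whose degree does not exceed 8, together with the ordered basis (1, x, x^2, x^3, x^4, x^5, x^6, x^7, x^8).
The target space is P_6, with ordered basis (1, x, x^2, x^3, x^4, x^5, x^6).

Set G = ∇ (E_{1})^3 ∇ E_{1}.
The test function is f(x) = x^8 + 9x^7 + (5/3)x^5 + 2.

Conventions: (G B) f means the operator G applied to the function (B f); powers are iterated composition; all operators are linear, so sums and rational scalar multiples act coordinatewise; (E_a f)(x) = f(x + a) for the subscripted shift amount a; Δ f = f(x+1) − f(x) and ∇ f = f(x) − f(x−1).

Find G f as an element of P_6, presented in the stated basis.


E_{1} f = x^8 + 17x^7 + 91x^6 + (740/3)x^5 + (1180/3)x^4 + (1163/3)x^3 + (701/3)x^2 + (238/3)x + 41/3
∇ E_{1} f = 8x^7 + 91x^6 + 245x^5 + (1180/3)x^4 + (1163/3)x^3 + (701/3)x^2 + (238/3)x + 35/3
E_{1} (∇ E_{1}) f = 8x^7 + 147x^6 + 959x^5 + (9790/3)x^4 + 6511x^3 + (23219/3)x^2 + 5110x + 4349/3
E_{1} E_{1} (∇ E_{1}) f = 8x^7 + 203x^6 + 2009x^5 + (31630/3)x^4 + (97123/3)x^3 + (176447/3)x^2 + (176726/3)x + 75563/3
E_{1} E_{1} E_{1} (∇ E_{1}) f = 8x^7 + 259x^6 + 3395x^5 + (71740/3)x^4 + (296933/3)x^3 + (727505/3)x^2 + (981466/3)x + 564149/3
∇ (E_{1})^3 (∇ E_{1}) f = 56x^6 + 1386x^5 + 13370x^4 + (199810/3)x^3 + 183686x^2 + (804740/3)x + 162862

the result is g(x) = 56x^6 + 1386x^5 + 13370x^4 + (199810/3)x^3 + 183686x^2 + (804740/3)x + 162862


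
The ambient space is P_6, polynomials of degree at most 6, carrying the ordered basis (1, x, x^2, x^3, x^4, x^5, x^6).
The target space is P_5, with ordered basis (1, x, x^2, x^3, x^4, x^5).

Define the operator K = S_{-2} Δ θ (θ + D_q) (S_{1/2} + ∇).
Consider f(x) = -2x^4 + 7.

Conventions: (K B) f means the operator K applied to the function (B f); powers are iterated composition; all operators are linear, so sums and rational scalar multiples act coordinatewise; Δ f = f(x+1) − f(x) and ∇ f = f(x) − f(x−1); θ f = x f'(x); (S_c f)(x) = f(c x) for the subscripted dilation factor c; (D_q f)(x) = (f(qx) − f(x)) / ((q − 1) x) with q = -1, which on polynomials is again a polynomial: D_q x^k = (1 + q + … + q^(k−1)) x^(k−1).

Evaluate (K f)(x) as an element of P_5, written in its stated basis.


S_{1/2} f = -(1/8)x^4 + 7
∇ f = -8x^3 + 12x^2 - 8x + 2
(S_{1/2} + ∇) f = -(1/8)x^4 - 8x^3 + 12x^2 - 8x + 9
θ (S_{1/2} + ∇) f = -(1/2)x^4 - 24x^3 + 24x^2 - 8x
D_q (S_{1/2} + ∇) f = -8x^2 - 8
(θ + D_q) (S_{1/2} + ∇) f = -(1/2)x^4 - 24x^3 + 16x^2 - 8x - 8
θ (θ + D_q) (S_{1/2} + ∇) f = -2x^4 - 72x^3 + 32x^2 - 8x
Δ θ (θ + D_q) (S_{1/2} + ∇) f = -8x^3 - 228x^2 - 160x - 50
S_{-2} Δ θ (θ + D_q) (S_{1/2} + ∇) f = 64x^3 - 912x^2 + 320x - 50

the result is g(x) = 64x^3 - 912x^2 + 320x - 50


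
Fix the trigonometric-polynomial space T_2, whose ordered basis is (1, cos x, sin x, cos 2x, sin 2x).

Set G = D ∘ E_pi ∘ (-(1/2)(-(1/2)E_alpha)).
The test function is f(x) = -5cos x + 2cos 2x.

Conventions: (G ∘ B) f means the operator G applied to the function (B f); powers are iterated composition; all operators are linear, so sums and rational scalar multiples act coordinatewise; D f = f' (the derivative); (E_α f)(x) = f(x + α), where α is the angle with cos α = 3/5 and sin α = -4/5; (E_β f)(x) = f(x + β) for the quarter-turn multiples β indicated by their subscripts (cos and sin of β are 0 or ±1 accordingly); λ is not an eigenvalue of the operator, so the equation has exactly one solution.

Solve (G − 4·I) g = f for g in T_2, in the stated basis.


write g with unknown coordinates in the stated basis and equate coefficients in (G − 4·I) g = f
solving from the highest basis element down gives g = (560/471)cos x + (20/471)sin x - (704/1241)cos 2x - (28/1241)sin 2x
check: G g = -(115/471)cos x + (80/471)sin x - (334/1241)cos 2x - (112/1241)sin 2x
so G g − 4·g = -5cos x + 2cos 2x = f ✓

the result is g(x) = (560/471)cos x + (20/471)sin x - (704/1241)cos 2x - (28/1241)sin 2x


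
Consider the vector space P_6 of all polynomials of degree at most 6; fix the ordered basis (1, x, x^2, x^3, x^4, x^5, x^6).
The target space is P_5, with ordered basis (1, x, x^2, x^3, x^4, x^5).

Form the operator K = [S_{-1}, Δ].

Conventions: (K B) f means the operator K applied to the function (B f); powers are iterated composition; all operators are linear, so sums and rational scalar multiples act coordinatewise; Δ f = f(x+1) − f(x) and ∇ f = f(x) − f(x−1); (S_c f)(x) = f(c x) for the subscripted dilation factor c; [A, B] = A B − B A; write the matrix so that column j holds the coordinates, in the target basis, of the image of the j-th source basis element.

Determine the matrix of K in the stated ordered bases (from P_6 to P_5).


the matrix is [[0, 2, 0, 2, 0, 2, 0]; [0, 0, -4, 0, -8, 0, -12]; [0, 0, 0, 6, 0, 20, 0]; [0, 0, 0, 0, -8, 0, -40]; [0, 0, 0, 0, 0, 10, 0]; [0, 0, 0, 0, 0, 0, -12]] (rows listed top to bottom)

image of 1: 0
image of x: 2
image of x^2: -4x
image of x^3: 6x^2 + 2
image of x^4: -8x^3 - 8x
image of x^5: 10x^4 + 20x^2 + 2
image of x^6: -12x^5 - 40x^3 - 12x
each image's coordinates form column j of the matrix


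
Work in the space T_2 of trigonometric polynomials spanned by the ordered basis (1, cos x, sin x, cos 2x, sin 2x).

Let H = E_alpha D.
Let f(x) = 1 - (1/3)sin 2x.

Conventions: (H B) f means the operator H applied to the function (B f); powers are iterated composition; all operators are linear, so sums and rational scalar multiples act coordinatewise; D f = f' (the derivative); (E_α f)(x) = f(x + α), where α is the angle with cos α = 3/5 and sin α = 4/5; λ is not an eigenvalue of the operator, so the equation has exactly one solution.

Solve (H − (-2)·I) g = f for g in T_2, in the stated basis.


the image equals g(x) = 1/2 - (7/12)cos 2x - (1/12)sin 2x

write g with unknown coordinates in the stated basis and equate coefficients in (H − (-2)·I) g = f
solving from the highest basis element down gives g = 1/2 - (7/12)cos 2x - (1/12)sin 2x
check: H g = (7/6)cos 2x - (1/6)sin 2x
so H g − (-2)·g = 1 - (1/3)sin 2x = f ✓


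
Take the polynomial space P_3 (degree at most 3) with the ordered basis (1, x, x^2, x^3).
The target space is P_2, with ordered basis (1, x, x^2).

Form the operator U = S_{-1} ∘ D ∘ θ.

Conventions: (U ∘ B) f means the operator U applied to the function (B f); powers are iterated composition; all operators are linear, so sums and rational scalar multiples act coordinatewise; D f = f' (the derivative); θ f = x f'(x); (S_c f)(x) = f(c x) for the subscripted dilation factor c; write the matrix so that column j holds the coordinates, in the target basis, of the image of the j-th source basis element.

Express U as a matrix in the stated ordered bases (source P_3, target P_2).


the matrix is [[0, 1, 0, 0]; [0, 0, -4, 0]; [0, 0, 0, 9]] (rows listed top to bottom)

image of 1: 0
image of x: 1
image of x^2: -4x
image of x^3: 9x^2
each image's coordinates form column j of the matrix
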